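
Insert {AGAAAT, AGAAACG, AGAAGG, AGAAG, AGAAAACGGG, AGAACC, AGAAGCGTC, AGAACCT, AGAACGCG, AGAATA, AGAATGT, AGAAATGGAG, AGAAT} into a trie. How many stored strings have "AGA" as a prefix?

Traverse to the node for "AGA", then collect every word in that subtree.
Words under "AGA": AGAAAACGGG, AGAAACG, AGAAAT, AGAAATGGAG, AGAACC, AGAACCT, AGAACGCG, AGAAG, AGAAGCGTC, AGAAGG, AGAAT, AGAATA, AGAATGT
Count: 13

13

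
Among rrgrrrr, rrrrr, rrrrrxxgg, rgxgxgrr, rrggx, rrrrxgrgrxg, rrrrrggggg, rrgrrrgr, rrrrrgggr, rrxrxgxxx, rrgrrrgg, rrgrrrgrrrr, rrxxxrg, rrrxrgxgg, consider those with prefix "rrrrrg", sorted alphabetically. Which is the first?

rrrrrggggg

Words with prefix "rrrrrg", in lexicographic order: "rrrrrggggg", "rrrrrgggr"
Position 1: rrrrrggggg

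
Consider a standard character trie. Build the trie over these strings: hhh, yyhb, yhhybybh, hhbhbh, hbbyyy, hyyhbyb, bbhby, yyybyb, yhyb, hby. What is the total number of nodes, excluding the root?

Count nodes per top-level branch (shared prefixes stored once):
  'b'-branch (bbhby): 5 nodes
  'h'-branch (hbbyyy, hby, hhbhbh, hhh, hyyhbyb): 19 nodes
  'y'-branch (yhhybybh, yhyb, yyhb, yyybyb): 17 nodes
Sum: 41

41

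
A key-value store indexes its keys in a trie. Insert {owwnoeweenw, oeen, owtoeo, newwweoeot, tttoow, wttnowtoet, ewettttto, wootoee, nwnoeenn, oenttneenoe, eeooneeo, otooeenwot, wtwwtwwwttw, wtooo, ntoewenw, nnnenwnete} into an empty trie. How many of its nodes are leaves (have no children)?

16

Leaves are exactly the stored words that no other stored word extends.
Those words: "eeooneeo", "ewettttto", "newwweoeot", "nnnenwnete", "ntoewenw", "nwnoeenn", "oeen", "oenttneenoe", "otooeenwot", "owtoeo", "owwnoeweenw", "tttoow", "wootoee", "wtooo", "wttnowtoet", "wtwwtwwwttw"
Leaf count: 16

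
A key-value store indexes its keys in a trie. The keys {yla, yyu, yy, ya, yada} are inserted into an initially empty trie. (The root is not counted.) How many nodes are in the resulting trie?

8

Trie structure (* marks end of a word):
(root)
└─ y
   ├─ a *
   │  └─ d
   │     └─ a *
   ├─ l
   │  └─ a *
   └─ y *
      └─ u *
Counting every labelled node above: 8.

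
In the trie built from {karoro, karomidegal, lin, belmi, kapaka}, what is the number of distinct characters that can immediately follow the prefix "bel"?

Walk "bel" from the root, arriving at one node.
Distinct next characters after "bel": m.
That node has 1 child edge.

1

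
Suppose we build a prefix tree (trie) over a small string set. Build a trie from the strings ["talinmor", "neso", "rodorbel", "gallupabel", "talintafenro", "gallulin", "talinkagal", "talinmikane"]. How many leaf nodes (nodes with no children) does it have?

Leaves are exactly the stored words that no other stored word extends.
Those words: "gallulin", "gallupabel", "neso", "rodorbel", "talinkagal", "talinmikane", "talinmor", "talintafenro"
Leaf count: 8

8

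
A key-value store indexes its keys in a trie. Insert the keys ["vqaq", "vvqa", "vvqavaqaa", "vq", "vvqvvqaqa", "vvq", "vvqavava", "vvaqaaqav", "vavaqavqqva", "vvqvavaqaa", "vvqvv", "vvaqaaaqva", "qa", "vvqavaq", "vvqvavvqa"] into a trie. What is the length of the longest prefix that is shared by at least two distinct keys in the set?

Equivalently: take the maximum, over all pairs, of their longest common prefix length.
e.g. "vvqavaq" and "vvqavaqaa" share the prefix "vvqavaq" of length 7; no pair shares a longer one.
Longest shared-prefix length: 7

7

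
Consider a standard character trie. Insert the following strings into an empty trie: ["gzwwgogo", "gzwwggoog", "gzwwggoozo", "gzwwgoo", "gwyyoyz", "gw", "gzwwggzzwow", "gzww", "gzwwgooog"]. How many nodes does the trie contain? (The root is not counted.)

28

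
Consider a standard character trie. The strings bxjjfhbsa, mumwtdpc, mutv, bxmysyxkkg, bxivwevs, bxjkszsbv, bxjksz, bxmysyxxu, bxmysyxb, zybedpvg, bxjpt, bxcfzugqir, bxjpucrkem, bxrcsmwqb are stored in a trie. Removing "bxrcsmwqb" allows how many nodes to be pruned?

After clearing the end-marker at "bxrcsmwqb", prune upward until reaching a node still needed by another word.
The suffix "rcsmwqb" (7 nodes) is used only by "bxrcsmwqb"; the node for "bx" still has the child "j", so pruning stops there.
Nodes removed: 7

7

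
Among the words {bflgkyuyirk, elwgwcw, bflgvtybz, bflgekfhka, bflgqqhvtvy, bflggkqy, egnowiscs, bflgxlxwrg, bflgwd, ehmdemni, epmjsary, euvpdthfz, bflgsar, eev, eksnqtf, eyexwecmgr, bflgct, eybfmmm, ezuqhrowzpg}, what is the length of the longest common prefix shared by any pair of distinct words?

The deepest shared node is where two words last agree before diverging.
"bflgct" and "bflgekfhka" agree on "bflg" (4 characters) before diverging; nothing deeper is shared.
Longest shared-prefix length: 4

4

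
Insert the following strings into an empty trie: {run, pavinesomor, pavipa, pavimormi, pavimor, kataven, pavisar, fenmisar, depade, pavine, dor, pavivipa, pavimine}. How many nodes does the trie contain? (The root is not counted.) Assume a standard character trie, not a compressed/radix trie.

Trace insertions, counting only characters that open a new branch:
  "run" → 3 new (r, u, n)
  "pavinesomor" → 11 new (p, a, v, i, n, e, s, o, m, o, r)
  "pavipa" → prefix "pavi" already present; 2 new (p, a)
  "pavimormi" → prefix "pavi" already present; 5 new (m, o, r, m, i)
  "pavimor" → prefix "pavimor" already present; 0 new (none)
  "kataven" → 7 new (k, a, t, a, v, e, n)
  "pavisar" → prefix "pavi" already present; 3 new (s, a, r)
  "fenmisar" → 8 new (f, e, n, m, i, s, a, r)
  "depade" → 6 new (d, e, p, a, d, e)
  "pavine" → prefix "pavine" already present; 0 new (none)
  "dor" → prefix "d" already present; 2 new (o, r)
  "pavivipa" → prefix "pavi" already present; 4 new (v, i, p, a)
  "pavimine" → prefix "pavim" already present; 3 new (i, n, e)
Total nodes = 3 + 11 + 2 + 5 + 0 + 7 + 3 + 8 + 6 + 0 + 2 + 4 + 3 = 54

54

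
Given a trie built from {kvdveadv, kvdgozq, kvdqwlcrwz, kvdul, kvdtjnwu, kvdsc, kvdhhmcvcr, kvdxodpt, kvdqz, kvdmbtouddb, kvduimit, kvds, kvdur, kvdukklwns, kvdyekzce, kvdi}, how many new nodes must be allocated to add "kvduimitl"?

1

The longest prefix of "kvduimitl" already in the trie is "kvduimit" (length 8).
New nodes needed: |"kvduimitl"| − 8 = 9 − 8 = 1.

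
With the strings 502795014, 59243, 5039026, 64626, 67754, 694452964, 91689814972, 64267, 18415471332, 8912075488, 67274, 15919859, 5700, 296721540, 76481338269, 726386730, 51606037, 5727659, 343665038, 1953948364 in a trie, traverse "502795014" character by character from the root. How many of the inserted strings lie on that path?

Traverse "502795014" character by character; count nodes along the way that are marked as word ends.
Prefixes of the query that are stored words: "502795014"
Count: 1

1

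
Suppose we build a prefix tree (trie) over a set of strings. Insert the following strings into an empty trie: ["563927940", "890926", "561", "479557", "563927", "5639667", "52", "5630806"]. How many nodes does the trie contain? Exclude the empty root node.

30

Count nodes per top-level branch (shared prefixes stored once):
  '4'-branch (479557): 6 nodes
  '5'-branch (52, 561, 5630806, 563927, 563927940, 5639667): 18 nodes
  '8'-branch (890926): 6 nodes
Sum: 30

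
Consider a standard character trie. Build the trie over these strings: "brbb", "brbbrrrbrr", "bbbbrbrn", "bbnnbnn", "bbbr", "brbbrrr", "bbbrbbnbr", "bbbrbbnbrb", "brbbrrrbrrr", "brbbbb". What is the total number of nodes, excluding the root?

32

Trie structure (* marks end of a word):
(root)
└─ b
   ├─ b
   │  ├─ b
   │  │  ├─ b
   │  │  │  └─ r
   │  │  │     └─ b
   │  │  │        └─ r
   │  │  │           └─ n *
   │  │  └─ r *
   │  │     └─ b
   │  │        └─ b
   │  │           └─ n
   │  │              └─ b
   │  │                 └─ r *
   │  │                    └─ b *
   │  └─ n
   │     └─ n
   │        └─ b
   │           └─ n
   │              └─ n *
   └─ r
      └─ b
         └─ b *
            ├─ b
            │  └─ b *
            └─ r
               └─ r
                  └─ r *
                     └─ b
                        └─ r
                           └─ r *
                              └─ r *
Counting every labelled node above: 32.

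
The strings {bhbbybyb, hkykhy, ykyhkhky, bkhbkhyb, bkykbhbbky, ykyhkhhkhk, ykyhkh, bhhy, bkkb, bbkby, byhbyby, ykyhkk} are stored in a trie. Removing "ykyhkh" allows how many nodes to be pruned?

0

A node on "ykyhkh"'s path can go only if nothing else ends at it or branches off below it.
Every node on "ykyhkh" is still needed (e.g. by "ykyhkhky"), so nothing is freed.
Nodes removed: 0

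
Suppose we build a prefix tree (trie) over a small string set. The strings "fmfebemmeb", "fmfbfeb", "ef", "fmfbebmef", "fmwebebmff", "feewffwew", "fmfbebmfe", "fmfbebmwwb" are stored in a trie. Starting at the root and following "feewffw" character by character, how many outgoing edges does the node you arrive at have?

1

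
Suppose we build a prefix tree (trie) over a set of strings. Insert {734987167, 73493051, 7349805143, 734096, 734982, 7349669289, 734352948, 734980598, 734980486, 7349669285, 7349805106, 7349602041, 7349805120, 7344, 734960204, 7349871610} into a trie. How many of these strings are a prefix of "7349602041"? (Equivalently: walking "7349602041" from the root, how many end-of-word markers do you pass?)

Traverse "7349602041" character by character; count nodes along the way that are marked as word ends.
Prefixes of the query that are stored words: "734960204", "7349602041"
Count: 2

2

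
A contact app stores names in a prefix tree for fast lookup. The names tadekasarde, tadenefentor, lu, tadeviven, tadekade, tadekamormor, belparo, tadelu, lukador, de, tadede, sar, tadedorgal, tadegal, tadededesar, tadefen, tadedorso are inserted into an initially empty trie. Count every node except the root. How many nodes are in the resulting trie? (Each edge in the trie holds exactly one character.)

73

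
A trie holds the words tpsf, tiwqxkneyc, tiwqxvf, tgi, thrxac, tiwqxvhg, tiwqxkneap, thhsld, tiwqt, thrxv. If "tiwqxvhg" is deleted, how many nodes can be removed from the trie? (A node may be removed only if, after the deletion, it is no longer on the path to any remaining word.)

2

Walk "tiwqxvhg" from the leaf back toward the root, removing each node that no remaining word uses.
The suffix "hg" (2 nodes) is used only by "tiwqxvhg"; the node for "tiwqxv" still has the child "f", so pruning stops there.
Nodes removed: 2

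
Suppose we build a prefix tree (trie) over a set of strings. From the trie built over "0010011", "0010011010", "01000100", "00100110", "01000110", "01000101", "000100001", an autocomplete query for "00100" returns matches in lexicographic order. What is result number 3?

0010011010

DFS of the "00100" subtree visits, in order: "0010011", "00100110", "0010011010"
The 3rd is 0010011010.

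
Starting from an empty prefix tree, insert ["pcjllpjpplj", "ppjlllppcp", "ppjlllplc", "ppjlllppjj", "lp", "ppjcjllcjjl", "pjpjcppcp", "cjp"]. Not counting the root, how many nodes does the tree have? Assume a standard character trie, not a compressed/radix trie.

Insert word by word; a character creates a node only if that edge doesn't already exist:
  "pcjllpjpplj" → 11 new (p, c, j, l, l, p, j, p, p, l, j)
  "ppjlllppcp" → prefix "p" already present; 9 new (p, j, l, l, l, p, p, c, p)
  "ppjlllplc" → prefix "ppjlllp" already present; 2 new (l, c)
  "ppjlllppjj" → prefix "ppjlllpp" already present; 2 new (j, j)
  "lp" → 2 new (l, p)
  "ppjcjllcjjl" → prefix "ppj" already present; 8 new (c, j, l, l, c, j, j, l)
  "pjpjcppcp" → prefix "p" already present; 8 new (j, p, j, c, p, p, c, p)
  "cjp" → 3 new (c, j, p)
Total nodes = 11 + 9 + 2 + 2 + 2 + 8 + 8 + 3 = 45

45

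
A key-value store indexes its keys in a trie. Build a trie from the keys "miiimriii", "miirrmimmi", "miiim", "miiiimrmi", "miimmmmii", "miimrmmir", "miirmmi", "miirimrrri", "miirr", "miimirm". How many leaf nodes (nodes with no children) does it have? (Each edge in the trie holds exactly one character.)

A leaf is a node with no children — equivalently, the end of a word that is not a proper prefix of any other stored word.
Those words: "miiiimrmi", "miiimriii", "miimirm", "miimmmmii", "miimrmmir", "miirimrrri", "miirmmi", "miirrmimmi"
Leaf count: 8

8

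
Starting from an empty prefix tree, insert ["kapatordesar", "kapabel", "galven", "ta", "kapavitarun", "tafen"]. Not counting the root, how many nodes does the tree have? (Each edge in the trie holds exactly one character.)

33

Trace insertions, counting only characters that open a new branch:
  "kapatordesar" → 12 new (k, a, p, a, t, o, r, d, e, s, a, r)
  "kapabel" → prefix "kapa" already present; 3 new (b, e, l)
  "galven" → 6 new (g, a, l, v, e, n)
  "ta" → 2 new (t, a)
  "kapavitarun" → prefix "kapa" already present; 7 new (v, i, t, a, r, u, n)
  "tafen" → prefix "ta" already present; 3 new (f, e, n)
Total nodes = 12 + 3 + 6 + 2 + 7 + 3 = 33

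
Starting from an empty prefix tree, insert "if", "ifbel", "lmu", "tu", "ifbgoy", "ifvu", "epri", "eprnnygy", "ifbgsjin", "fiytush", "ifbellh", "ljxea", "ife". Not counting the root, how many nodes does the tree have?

For each word, the new-node count is its length minus the longest prefix already in the trie:
  "if" → 2 new (i, f)
  "ifbel" → prefix "if" already present; 3 new (b, e, l)
  "lmu" → 3 new (l, m, u)
  "tu" → 2 new (t, u)
  "ifbgoy" → prefix "ifb" already present; 3 new (g, o, y)
  "ifvu" → prefix "if" already present; 2 new (v, u)
  "epri" → 4 new (e, p, r, i)
  "eprnnygy" → prefix "epr" already present; 5 new (n, n, y, g, y)
  "ifbgsjin" → prefix "ifbg" already present; 4 new (s, j, i, n)
  "fiytush" → 7 new (f, i, y, t, u, s, h)
  "ifbellh" → prefix "ifbel" already present; 2 new (l, h)
  "ljxea" → prefix "l" already present; 4 new (j, x, e, a)
  "ife" → prefix "if" already present; 1 new (e)
Total nodes = 2 + 3 + 3 + 2 + 3 + 2 + 4 + 5 + 4 + 7 + 2 + 4 + 1 = 42

42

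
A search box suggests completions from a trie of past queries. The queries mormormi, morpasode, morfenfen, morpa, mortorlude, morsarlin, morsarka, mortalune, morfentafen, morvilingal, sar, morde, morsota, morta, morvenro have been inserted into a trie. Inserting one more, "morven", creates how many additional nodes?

Every character of "morven" already lies on an existing path (it is a prefix of some stored word).
No new nodes are needed: 0.

0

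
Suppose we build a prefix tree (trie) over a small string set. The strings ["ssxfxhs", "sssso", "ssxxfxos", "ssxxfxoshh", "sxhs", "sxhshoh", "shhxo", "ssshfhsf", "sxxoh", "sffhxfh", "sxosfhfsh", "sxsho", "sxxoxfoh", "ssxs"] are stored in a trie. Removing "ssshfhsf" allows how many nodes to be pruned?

5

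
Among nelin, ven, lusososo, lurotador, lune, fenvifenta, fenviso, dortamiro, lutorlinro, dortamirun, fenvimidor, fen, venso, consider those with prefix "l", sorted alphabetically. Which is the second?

Words with prefix "l", in lexicographic order: "lune", "lurotador", "lusososo", "lutorlinro"
The 2nd is lurotador.

lurotador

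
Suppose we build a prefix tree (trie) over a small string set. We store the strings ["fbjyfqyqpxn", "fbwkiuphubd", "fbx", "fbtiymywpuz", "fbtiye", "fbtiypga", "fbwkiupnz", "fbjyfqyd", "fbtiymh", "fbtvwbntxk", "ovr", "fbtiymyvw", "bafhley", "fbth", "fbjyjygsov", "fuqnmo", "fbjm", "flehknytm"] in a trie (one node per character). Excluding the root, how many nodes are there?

78

For each word, the new-node count is its length minus the longest prefix already in the trie:
  "fbjyfqyqpxn" → 11 new (f, b, j, y, f, q, y, q, p, x, n)
  "fbwkiuphubd" → prefix "fb" already present; 9 new (w, k, i, u, p, h, u, b, d)
  "fbx" → prefix "fb" already present; 1 new (x)
  "fbtiymywpuz" → prefix "fb" already present; 9 new (t, i, y, m, y, w, p, u, z)
  "fbtiye" → prefix "fbtiy" already present; 1 new (e)
  "fbtiypga" → prefix "fbtiy" already present; 3 new (p, g, a)
  "fbwkiupnz" → prefix "fbwkiup" already present; 2 new (n, z)
  "fbjyfqyd" → prefix "fbjyfqy" already present; 1 new (d)
  "fbtiymh" → prefix "fbtiym" already present; 1 new (h)
  "fbtvwbntxk" → prefix "fbt" already present; 7 new (v, w, b, n, t, x, k)
  "ovr" → 3 new (o, v, r)
  "fbtiymyvw" → prefix "fbtiymy" already present; 2 new (v, w)
  "bafhley" → 7 new (b, a, f, h, l, e, y)
  "fbth" → prefix "fbt" already present; 1 new (h)
  "fbjyjygsov" → prefix "fbjy" already present; 6 new (j, y, g, s, o, v)
  "fuqnmo" → prefix "f" already present; 5 new (u, q, n, m, o)
  "fbjm" → prefix "fbj" already present; 1 new (m)
  "flehknytm" → prefix "f" already present; 8 new (l, e, h, k, n, y, t, m)
Total nodes = 11 + 9 + 1 + 9 + 1 + 3 + 2 + 1 + 1 + 7 + 3 + 2 + 7 + 1 + 6 + 5 + 1 + 8 = 78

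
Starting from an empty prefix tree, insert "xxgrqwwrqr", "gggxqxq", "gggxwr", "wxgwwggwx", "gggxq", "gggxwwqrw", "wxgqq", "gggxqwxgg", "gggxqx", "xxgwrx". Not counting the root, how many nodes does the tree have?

Count nodes per top-level branch (shared prefixes stored once):
  'g'-branch (gggxq, gggxqwxgg, gggxqx, gggxqxq, gggxwr, gggxwwqrw): 17 nodes
  'w'-branch (wxgqq, wxgwwggwx): 11 nodes
  'x'-branch (xxgrqwwrqr, xxgwrx): 13 nodes
Sum: 41

41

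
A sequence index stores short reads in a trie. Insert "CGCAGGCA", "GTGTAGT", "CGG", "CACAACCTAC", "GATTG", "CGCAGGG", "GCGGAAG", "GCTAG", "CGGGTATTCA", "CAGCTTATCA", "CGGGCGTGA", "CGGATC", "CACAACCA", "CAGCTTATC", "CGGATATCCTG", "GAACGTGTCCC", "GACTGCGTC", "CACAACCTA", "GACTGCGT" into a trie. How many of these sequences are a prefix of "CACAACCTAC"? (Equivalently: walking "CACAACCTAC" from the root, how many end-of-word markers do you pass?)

Traverse "CACAACCTAC" character by character; count nodes along the way that are marked as word ends.
Prefixes of the query that are stored words: "CACAACCTA", "CACAACCTAC"
Count: 2

2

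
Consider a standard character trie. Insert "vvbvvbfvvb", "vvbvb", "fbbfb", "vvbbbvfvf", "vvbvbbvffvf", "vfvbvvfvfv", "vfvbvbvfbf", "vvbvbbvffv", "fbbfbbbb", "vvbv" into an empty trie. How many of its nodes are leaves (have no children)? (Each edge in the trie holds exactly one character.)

Leaves are exactly the stored words that no other stored word extends.
Those words: "fbbfbbbb", "vfvbvbvfbf", "vfvbvvfvfv", "vvbbbvfvf", "vvbvbbvffvf", "vvbvvbfvvb"
Leaf count: 6

6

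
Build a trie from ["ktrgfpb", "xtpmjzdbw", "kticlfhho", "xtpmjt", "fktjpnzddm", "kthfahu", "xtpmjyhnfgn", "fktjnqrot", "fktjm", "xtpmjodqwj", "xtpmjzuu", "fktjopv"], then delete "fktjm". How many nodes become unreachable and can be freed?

1

Walk "fktjm" from the leaf back toward the root, removing each node that no remaining word uses.
The suffix "m" (1 node) is used only by "fktjm"; the node for "fktj" still has the child "p", so pruning stops there.
Nodes removed: 1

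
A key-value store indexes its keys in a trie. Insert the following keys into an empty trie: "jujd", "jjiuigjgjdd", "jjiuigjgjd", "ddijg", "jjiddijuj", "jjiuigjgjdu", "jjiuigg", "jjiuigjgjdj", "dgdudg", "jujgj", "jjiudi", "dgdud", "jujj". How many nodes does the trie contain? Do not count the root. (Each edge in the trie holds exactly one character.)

Trace insertions, counting only characters that open a new branch:
  "jujd" → 4 new (j, u, j, d)
  "jjiuigjgjdd" → prefix "j" already present; 10 new (j, i, u, i, g, j, g, j, d, d)
  "jjiuigjgjd" → prefix "jjiuigjgjd" already present; 0 new (none)
  "ddijg" → 5 new (d, d, i, j, g)
  "jjiddijuj" → prefix "jji" already present; 6 new (d, d, i, j, u, j)
  "jjiuigjgjdu" → prefix "jjiuigjgjd" already present; 1 new (u)
  "jjiuigg" → prefix "jjiuig" already present; 1 new (g)
  "jjiuigjgjdj" → prefix "jjiuigjgjd" already present; 1 new (j)
  "dgdudg" → prefix "d" already present; 5 new (g, d, u, d, g)
  "jujgj" → prefix "juj" already present; 2 new (g, j)
  "jjiudi" → prefix "jjiu" already present; 2 new (d, i)
  "dgdud" → prefix "dgdud" already present; 0 new (none)
  "jujj" → prefix "juj" already present; 1 new (j)
Total nodes = 4 + 10 + 0 + 5 + 6 + 1 + 1 + 1 + 5 + 2 + 2 + 0 + 1 = 38

38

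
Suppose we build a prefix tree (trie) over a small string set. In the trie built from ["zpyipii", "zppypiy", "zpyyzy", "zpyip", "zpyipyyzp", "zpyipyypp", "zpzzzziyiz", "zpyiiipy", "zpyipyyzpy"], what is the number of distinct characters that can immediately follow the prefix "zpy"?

2

Walk "zpy" from the root, arriving at one node.
Characters that immediately follow "zpy" among the stored strings: {i, y}.
That node has 2 child edges.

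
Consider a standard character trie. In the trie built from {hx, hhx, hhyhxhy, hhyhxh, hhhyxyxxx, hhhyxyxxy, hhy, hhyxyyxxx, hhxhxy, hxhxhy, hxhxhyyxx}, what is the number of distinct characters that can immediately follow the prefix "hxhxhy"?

Walk "hxhxhy" from the root, arriving at one node.
Distinct next characters after "hxhxhy": y.
That node has 1 child edge.

1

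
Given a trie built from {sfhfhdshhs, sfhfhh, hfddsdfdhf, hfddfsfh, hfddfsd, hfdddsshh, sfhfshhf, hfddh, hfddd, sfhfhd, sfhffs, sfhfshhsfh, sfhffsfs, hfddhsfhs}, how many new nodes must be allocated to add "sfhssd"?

3

The longest prefix of "sfhssd" already in the trie is "sfh" (length 3).
New nodes needed: |"sfhssd"| − 3 = 6 − 3 = 3.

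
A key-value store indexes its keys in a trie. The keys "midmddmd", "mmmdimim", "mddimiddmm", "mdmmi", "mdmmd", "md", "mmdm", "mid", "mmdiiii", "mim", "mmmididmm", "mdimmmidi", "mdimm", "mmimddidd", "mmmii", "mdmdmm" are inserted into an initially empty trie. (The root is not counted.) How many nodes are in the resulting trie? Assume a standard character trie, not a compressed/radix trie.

Trace insertions, counting only characters that open a new branch:
  "midmddmd" → 8 new (m, i, d, m, d, d, m, d)
  "mmmdimim" → prefix "m" already present; 7 new (m, m, d, i, m, i, m)
  "mddimiddmm" → prefix "m" already present; 9 new (d, d, i, m, i, d, d, m, m)
  "mdmmi" → prefix "md" already present; 3 new (m, m, i)
  "mdmmd" → prefix "mdmm" already present; 1 new (d)
  "md" → prefix "md" already present; 0 new (none)
  "mmdm" → prefix "mm" already present; 2 new (d, m)
  "mid" → prefix "mid" already present; 0 new (none)
  "mmdiiii" → prefix "mmd" already present; 4 new (i, i, i, i)
  "mim" → prefix "mi" already present; 1 new (m)
  "mmmididmm" → prefix "mmm" already present; 6 new (i, d, i, d, m, m)
  "mdimmmidi" → prefix "md" already present; 7 new (i, m, m, m, i, d, i)
  "mdimm" → prefix "mdimm" already present; 0 new (none)
  "mmimddidd" → prefix "mm" already present; 7 new (i, m, d, d, i, d, d)
  "mmmii" → prefix "mmmi" already present; 1 new (i)
  "mdmdmm" → prefix "mdm" already present; 3 new (d, m, m)
Total nodes = 8 + 7 + 9 + 3 + 1 + 0 + 2 + 0 + 4 + 1 + 6 + 7 + 0 + 7 + 1 + 3 = 59

59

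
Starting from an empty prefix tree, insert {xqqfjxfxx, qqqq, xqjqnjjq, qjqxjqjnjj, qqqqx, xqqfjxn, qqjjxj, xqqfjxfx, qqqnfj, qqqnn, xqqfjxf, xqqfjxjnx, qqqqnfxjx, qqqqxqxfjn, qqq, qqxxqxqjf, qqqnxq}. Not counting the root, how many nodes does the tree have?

For each word, the new-node count is its length minus the longest prefix already in the trie:
  "xqqfjxfxx" → 9 new (x, q, q, f, j, x, f, x, x)
  "qqqq" → 4 new (q, q, q, q)
  "xqjqnjjq" → prefix "xq" already present; 6 new (j, q, n, j, j, q)
  "qjqxjqjnjj" → prefix "q" already present; 9 new (j, q, x, j, q, j, n, j, j)
  "qqqqx" → prefix "qqqq" already present; 1 new (x)
  "xqqfjxn" → prefix "xqqfjx" already present; 1 new (n)
  "qqjjxj" → prefix "qq" already present; 4 new (j, j, x, j)
  "xqqfjxfx" → prefix "xqqfjxfx" already present; 0 new (none)
  "qqqnfj" → prefix "qqq" already present; 3 new (n, f, j)
  "qqqnn" → prefix "qqqn" already present; 1 new (n)
  "xqqfjxf" → prefix "xqqfjxf" already present; 0 new (none)
  "xqqfjxjnx" → prefix "xqqfjx" already present; 3 new (j, n, x)
  "qqqqnfxjx" → prefix "qqqq" already present; 5 new (n, f, x, j, x)
  "qqqqxqxfjn" → prefix "qqqqx" already present; 5 new (q, x, f, j, n)
  "qqq" → prefix "qqq" already present; 0 new (none)
  "qqxxqxqjf" → prefix "qq" already present; 7 new (x, x, q, x, q, j, f)
  "qqqnxq" → prefix "qqqn" already present; 2 new (x, q)
Total nodes = 9 + 4 + 6 + 9 + 1 + 1 + 4 + 0 + 3 + 1 + 0 + 3 + 5 + 5 + 0 + 7 + 2 = 60

60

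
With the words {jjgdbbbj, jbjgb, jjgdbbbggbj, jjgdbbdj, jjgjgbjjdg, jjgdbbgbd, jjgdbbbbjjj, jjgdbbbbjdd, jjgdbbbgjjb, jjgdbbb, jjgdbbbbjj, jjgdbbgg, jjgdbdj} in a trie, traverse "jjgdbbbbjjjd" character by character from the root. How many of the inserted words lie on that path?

3

Walk "jjgdbbbbjjjd" from the root; an end-of-word marker is hit whenever a stored word is a prefix of "jjgdbbbbjjjd".
Prefixes of the query that are stored words: "jjgdbbb", "jjgdbbbbjj", "jjgdbbbbjjj"
Count: 3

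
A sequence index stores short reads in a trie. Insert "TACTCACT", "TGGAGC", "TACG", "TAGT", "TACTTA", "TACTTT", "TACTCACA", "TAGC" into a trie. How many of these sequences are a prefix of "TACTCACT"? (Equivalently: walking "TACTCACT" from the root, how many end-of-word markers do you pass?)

1

Walk "TACTCACT" from the root; an end-of-word marker is hit whenever a stored word is a prefix of "TACTCACT".
Prefixes of the query that are stored words: "TACTCACT"
Count: 1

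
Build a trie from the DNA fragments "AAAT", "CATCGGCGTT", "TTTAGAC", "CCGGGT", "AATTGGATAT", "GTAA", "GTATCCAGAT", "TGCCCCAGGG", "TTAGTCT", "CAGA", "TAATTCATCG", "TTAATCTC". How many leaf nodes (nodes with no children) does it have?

12

A leaf is a node with no children — equivalently, the end of a word that is not a proper prefix of any other stored word.
Those words: "AAAT", "AATTGGATAT", "CAGA", "CATCGGCGTT", "CCGGGT", "GTAA", "GTATCCAGAT", "TAATTCATCG", "TGCCCCAGGG", "TTAATCTC", "TTAGTCT", "TTTAGAC"
Leaf count: 12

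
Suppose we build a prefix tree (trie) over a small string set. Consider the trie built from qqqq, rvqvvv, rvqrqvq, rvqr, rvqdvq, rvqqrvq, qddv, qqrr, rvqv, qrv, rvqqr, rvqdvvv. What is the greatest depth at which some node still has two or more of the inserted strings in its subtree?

Equivalently: take the maximum, over all pairs, of their longest common prefix length.
"rvqdvq" and "rvqdvvv" agree on "rvqdv" (5 characters) before diverging; nothing deeper is shared.
Longest shared-prefix length: 5

5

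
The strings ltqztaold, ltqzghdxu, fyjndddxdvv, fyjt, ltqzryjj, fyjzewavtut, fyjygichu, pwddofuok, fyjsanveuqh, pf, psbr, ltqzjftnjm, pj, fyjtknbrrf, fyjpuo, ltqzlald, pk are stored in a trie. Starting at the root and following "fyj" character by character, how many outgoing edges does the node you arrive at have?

The children of the "fyj" node are the distinct next characters among strings starting with "fyj".
Distinct next characters after "fyj": n, p, s, t, y, z.
That node has 6 child edges.

6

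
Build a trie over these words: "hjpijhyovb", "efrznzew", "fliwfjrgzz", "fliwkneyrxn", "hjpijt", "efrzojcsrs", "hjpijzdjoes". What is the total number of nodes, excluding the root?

Count nodes per top-level branch (shared prefixes stored once):
  'e'-branch (efrznzew, efrzojcsrs): 14 nodes
  'f'-branch (fliwfjrgzz, fliwkneyrxn): 17 nodes
  'h'-branch (hjpijhyovb, hjpijt, hjpijzdjoes): 17 nodes
Sum: 48

48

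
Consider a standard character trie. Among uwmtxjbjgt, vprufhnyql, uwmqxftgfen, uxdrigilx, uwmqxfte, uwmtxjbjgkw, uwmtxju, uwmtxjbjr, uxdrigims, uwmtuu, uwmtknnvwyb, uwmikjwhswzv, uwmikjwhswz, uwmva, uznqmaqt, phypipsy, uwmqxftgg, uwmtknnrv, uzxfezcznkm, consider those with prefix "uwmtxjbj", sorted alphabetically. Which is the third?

DFS of the "uwmtxjbj" subtree visits, in order: "uwmtxjbjgkw", "uwmtxjbjgt", "uwmtxjbjr"
The 3rd is uwmtxjbjr.

uwmtxjbjr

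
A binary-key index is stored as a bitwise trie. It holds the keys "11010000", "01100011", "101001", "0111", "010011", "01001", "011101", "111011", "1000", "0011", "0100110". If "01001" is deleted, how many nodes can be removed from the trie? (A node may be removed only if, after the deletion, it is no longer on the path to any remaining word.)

After clearing the end-marker at "01001", prune upward until reaching a node still needed by another word.
Every node on "01001" is still needed (e.g. by "010011"), so nothing is freed.
Nodes removed: 0

0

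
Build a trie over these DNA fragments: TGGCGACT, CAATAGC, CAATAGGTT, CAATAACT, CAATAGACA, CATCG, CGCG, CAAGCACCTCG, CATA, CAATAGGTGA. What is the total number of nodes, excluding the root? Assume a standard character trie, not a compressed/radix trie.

41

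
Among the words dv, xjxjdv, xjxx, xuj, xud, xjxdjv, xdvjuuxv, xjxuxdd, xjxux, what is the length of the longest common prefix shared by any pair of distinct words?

5

Look for the deepest trie node that still has at least two words in its subtree.
e.g. "xjxux" and "xjxuxdd" share the prefix "xjxux" of length 5; no pair shares a longer one.
Longest shared-prefix length: 5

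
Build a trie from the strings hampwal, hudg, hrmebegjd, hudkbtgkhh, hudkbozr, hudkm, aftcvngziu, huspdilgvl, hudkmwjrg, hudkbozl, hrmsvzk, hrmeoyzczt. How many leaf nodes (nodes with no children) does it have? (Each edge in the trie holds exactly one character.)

A leaf is a node with no children — equivalently, the end of a word that is not a proper prefix of any other stored word.
Those words: "aftcvngziu", "hampwal", "hrmebegjd", "hrmeoyzczt", "hrmsvzk", "hudg", "hudkbozl", "hudkbozr", "hudkbtgkhh", "hudkmwjrg", "huspdilgvl"
Leaf count: 11

11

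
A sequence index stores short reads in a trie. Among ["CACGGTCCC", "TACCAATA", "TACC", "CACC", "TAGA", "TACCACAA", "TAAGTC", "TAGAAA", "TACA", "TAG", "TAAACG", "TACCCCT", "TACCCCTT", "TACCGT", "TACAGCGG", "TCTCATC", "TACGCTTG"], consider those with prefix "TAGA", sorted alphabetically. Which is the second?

TAGAAA

Words with prefix "TAGA", in lexicographic order: "TAGA", "TAGAAA"
The 2nd is TAGAAA.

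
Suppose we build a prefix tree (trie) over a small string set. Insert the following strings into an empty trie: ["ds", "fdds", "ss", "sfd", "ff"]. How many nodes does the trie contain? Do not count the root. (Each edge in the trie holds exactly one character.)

Count nodes per top-level branch (shared prefixes stored once):
  'd'-branch (ds): 2 nodes
  'f'-branch (fdds, ff): 5 nodes
  's'-branch (sfd, ss): 4 nodes
Sum: 11

11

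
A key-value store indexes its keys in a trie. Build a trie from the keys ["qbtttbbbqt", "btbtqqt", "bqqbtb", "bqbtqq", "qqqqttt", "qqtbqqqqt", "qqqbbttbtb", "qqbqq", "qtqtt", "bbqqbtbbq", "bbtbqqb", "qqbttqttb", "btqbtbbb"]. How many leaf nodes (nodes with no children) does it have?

Leaves are exactly the stored words that no other stored word extends.
Those words: "bbqqbtbbq", "bbtbqqb", "bqbtqq", "bqqbtb", "btbtqqt", "btqbtbbb", "qbtttbbbqt", "qqbqq", "qqbttqttb", "qqqbbttbtb", "qqqqttt", "qqtbqqqqt", "qtqtt"
Leaf count: 13

13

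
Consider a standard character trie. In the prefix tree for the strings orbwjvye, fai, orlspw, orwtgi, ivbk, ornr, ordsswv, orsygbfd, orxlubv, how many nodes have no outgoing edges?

9

Leaves are exactly the stored words that no other stored word extends.
Those words: "fai", "ivbk", "orbwjvye", "ordsswv", "orlspw", "ornr", "orsygbfd", "orwtgi", "orxlubv"
Leaf count: 9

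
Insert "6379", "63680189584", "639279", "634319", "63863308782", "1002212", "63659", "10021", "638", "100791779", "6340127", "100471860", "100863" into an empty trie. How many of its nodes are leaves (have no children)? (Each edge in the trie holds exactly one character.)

Leaves are exactly the stored words that no other stored word extends.
Those words: "10021", "1002212", "100471860", "100791779", "100863", "6340127", "634319", "63659", "63680189584", "6379", "63863308782", "639279"
Leaf count: 12

12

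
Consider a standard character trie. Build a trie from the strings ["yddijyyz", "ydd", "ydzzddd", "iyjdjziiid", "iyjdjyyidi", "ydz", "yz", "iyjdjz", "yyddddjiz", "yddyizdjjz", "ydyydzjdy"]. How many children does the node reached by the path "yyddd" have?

1

Walk "yyddd" from the root, arriving at one node.
Characters that immediately follow "yyddd" among the stored strings: {d}.
That node has 1 child edge.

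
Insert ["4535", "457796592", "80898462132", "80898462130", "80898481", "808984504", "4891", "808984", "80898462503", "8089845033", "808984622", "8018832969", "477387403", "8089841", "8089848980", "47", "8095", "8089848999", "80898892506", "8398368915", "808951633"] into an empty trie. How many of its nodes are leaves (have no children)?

19

Leaves are exactly the stored words that no other stored word extends.
Those words: "4535", "457796592", "477387403", "4891", "8018832969", "808951633", "8089841", "8089845033", "808984504", "80898462130", "80898462132", "808984622", "80898462503", "80898481", "8089848980", "8089848999", "80898892506", "8095", "8398368915"
Leaf count: 19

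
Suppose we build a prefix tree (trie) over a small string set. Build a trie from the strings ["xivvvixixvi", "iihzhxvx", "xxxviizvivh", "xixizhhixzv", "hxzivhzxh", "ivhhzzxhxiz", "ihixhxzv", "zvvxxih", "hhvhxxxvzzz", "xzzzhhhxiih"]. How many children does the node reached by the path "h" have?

Walk "h" from the root, arriving at one node.
Distinct next characters after "h": h, x.
That node has 2 child edges.

2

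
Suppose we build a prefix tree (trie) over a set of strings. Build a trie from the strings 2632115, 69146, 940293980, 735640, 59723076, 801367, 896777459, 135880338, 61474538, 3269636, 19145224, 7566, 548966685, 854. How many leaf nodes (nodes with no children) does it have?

14

A leaf is a node with no children — equivalently, the end of a word that is not a proper prefix of any other stored word.
Those words: "135880338", "19145224", "2632115", "3269636", "548966685", "59723076", "61474538", "69146", "735640", "7566", "801367", "854", "896777459", "940293980"
Leaf count: 14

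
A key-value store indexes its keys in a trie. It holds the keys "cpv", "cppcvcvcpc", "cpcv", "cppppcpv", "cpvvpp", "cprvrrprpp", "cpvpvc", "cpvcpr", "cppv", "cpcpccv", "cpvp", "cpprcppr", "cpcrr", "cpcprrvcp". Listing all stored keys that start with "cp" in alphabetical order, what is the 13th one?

cpvpvc

DFS of the "cp" subtree visits, in order: "cpcpccv", "cpcprrvcp", "cpcrr", "cpcv", "cppcvcvcpc", "cppppcpv", "cpprcppr", "cppv", "cprvrrprpp", "cpv", "cpvcpr", "cpvp", "cpvpvc", "cpvvpp"
Position 13: cpvpvc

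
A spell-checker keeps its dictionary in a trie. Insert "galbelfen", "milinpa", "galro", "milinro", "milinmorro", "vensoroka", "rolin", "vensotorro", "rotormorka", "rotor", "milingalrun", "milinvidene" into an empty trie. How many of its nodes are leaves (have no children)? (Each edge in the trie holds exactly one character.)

11

A leaf is a node with no children — equivalently, the end of a word that is not a proper prefix of any other stored word.
Those words: "galbelfen", "galro", "milingalrun", "milinmorro", "milinpa", "milinro", "milinvidene", "rolin", "rotormorka", "vensoroka", "vensotorro"
Leaf count: 11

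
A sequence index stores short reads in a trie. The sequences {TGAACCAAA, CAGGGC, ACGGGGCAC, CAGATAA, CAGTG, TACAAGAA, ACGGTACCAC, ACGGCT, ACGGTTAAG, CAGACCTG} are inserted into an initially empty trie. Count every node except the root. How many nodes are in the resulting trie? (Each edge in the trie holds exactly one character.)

53

Trace insertions, counting only characters that open a new branch:
  "TGAACCAAA" → 9 new (T, G, A, A, C, C, A, A, A)
  "CAGGGC" → 6 new (C, A, G, G, G, C)
  "ACGGGGCAC" → 9 new (A, C, G, G, G, G, C, A, C)
  "CAGATAA" → prefix "CAG" already present; 4 new (A, T, A, A)
  "CAGTG" → prefix "CAG" already present; 2 new (T, G)
  "TACAAGAA" → prefix "T" already present; 7 new (A, C, A, A, G, A, A)
  "ACGGTACCAC" → prefix "ACGG" already present; 6 new (T, A, C, C, A, C)
  "ACGGCT" → prefix "ACGG" already present; 2 new (C, T)
  "ACGGTTAAG" → prefix "ACGGT" already present; 4 new (T, A, A, G)
  "CAGACCTG" → prefix "CAGA" already present; 4 new (C, C, T, G)
Total nodes = 9 + 6 + 9 + 4 + 2 + 7 + 6 + 2 + 4 + 4 = 53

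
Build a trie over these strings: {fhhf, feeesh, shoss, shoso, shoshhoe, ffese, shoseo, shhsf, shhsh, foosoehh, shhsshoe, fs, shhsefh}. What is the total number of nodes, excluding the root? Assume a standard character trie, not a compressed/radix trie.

Insert word by word; a character creates a node only if that edge doesn't already exist:
  "fhhf" → 4 new (f, h, h, f)
  "feeesh" → prefix "f" already present; 5 new (e, e, e, s, h)
  "shoss" → 5 new (s, h, o, s, s)
  "shoso" → prefix "shos" already present; 1 new (o)
  "shoshhoe" → prefix "shos" already present; 4 new (h, h, o, e)
  "ffese" → prefix "f" already present; 4 new (f, e, s, e)
  "shoseo" → prefix "shos" already present; 2 new (e, o)
  "shhsf" → prefix "sh" already present; 3 new (h, s, f)
  "shhsh" → prefix "shhs" already present; 1 new (h)
  "foosoehh" → prefix "f" already present; 7 new (o, o, s, o, e, h, h)
  "shhsshoe" → prefix "shhs" already present; 4 new (s, h, o, e)
  "fs" → prefix "f" already present; 1 new (s)
  "shhsefh" → prefix "shhs" already present; 3 new (e, f, h)
Total nodes = 4 + 5 + 5 + 1 + 4 + 4 + 2 + 3 + 1 + 7 + 4 + 1 + 3 = 44

44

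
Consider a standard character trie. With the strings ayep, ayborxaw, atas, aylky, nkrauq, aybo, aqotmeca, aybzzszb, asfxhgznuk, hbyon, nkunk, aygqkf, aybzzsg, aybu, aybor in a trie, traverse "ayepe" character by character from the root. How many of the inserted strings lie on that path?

Walk "ayepe" from the root; an end-of-word marker is hit whenever a stored word is a prefix of "ayepe".
Prefixes of the query that are stored words: "ayep"
Count: 1

1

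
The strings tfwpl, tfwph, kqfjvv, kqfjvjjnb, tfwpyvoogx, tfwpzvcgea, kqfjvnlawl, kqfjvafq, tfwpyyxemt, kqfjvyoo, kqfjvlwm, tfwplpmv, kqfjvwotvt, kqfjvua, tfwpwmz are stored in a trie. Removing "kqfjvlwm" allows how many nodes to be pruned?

After clearing the end-marker at "kqfjvlwm", prune upward until reaching a node still needed by another word.
The suffix "lwm" (3 nodes) is used only by "kqfjvlwm"; the node for "kqfjv" still has the child "v", so pruning stops there.
Nodes removed: 3

3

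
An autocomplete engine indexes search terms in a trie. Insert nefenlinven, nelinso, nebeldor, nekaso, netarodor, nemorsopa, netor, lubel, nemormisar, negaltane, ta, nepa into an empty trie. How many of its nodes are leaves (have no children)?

12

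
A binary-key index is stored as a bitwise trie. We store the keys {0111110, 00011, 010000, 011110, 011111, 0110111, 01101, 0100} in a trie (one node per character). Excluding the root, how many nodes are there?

For each word, the new-node count is its length minus the longest prefix already in the trie:
  "0111110" → 7 new (0, 1, 1, 1, 1, 1, 0)
  "00011" → prefix "0" already present; 4 new (0, 0, 1, 1)
  "010000" → prefix "01" already present; 4 new (0, 0, 0, 0)
  "011110" → prefix "01111" already present; 1 new (0)
  "011111" → prefix "011111" already present; 0 new (none)
  "0110111" → prefix "011" already present; 4 new (0, 1, 1, 1)
  "01101" → prefix "01101" already present; 0 new (none)
  "0100" → prefix "0100" already present; 0 new (none)
Total nodes = 7 + 4 + 4 + 1 + 0 + 4 + 0 + 0 = 20

20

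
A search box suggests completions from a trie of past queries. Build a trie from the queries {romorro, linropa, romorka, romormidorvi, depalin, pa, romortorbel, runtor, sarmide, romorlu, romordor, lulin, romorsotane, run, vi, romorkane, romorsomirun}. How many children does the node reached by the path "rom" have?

1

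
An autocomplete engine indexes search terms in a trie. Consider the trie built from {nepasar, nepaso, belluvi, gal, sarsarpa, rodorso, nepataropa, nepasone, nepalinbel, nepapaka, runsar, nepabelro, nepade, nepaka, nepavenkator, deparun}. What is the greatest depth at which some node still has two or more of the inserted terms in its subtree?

6

Equivalently: take the maximum, over all pairs, of their longest common prefix length.
e.g. "nepaso" and "nepasone" share the prefix "nepaso" of length 6; no pair shares a longer one.
Longest shared-prefix length: 6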